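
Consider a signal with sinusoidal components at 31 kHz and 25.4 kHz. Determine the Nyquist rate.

62 kHz

Highest-frequency component: 31 kHz.
Nyquist rate = 2 × 31 kHz = 62 kHz.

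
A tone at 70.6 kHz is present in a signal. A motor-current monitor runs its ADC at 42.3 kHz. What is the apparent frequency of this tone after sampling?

14 kHz

70.6 kHz mod fs = 28.3 kHz.
28.3 kHz > fs/2 = 21.15 kHz, folds to fs − 28.3 kHz = 14 kHz.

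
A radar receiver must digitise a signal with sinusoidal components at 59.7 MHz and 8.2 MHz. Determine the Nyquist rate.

119.4 MHz

Highest-frequency component: 59.7 MHz.
Nyquist rate = 2 × 59.7 MHz = 119.4 MHz.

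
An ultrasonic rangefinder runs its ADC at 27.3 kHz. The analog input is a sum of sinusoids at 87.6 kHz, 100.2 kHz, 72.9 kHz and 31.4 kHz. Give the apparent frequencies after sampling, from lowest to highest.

4.1 kHz, 5.7 kHz, 9 kHz

fs/2 = 13.65 kHz.
87.6 kHz mod fs = 5.7 kHz.
5.7 kHz ≤ fs/2 = 13.65 kHz, appears at 5.7 kHz.
100.2 kHz mod fs = 18.3 kHz.
18.3 kHz > fs/2 = 13.65 kHz, folds to fs − 18.3 kHz = 9 kHz.
72.9 kHz mod fs = 18.3 kHz.
18.3 kHz > fs/2 = 13.65 kHz, folds to fs − 18.3 kHz = 9 kHz.
31.4 kHz mod fs = 4.1 kHz.
4.1 kHz ≤ fs/2 = 13.65 kHz, appears at 4.1 kHz.
Distinct values: {4.1 kHz, 5.7 kHz, 9 kHz}.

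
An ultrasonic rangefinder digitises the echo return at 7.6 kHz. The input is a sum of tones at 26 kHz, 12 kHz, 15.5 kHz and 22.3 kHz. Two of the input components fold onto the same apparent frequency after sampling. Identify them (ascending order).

12 kHz, 26 kHz

fs/2 = 3.8 kHz.
26 kHz mod fs = 3.2 kHz.
3.2 kHz ≤ fs/2 = 3.8 kHz, appears at 3.2 kHz.
12 kHz mod fs = 4.4 kHz.
4.4 kHz > fs/2 = 3.8 kHz, folds to fs − 4.4 kHz = 3.2 kHz.
15.5 kHz mod fs = 0.3 kHz.
0.3 kHz ≤ fs/2 = 3.8 kHz, appears at 0.3 kHz.
22.3 kHz mod fs = 7.1 kHz.
7.1 kHz > fs/2 = 3.8 kHz, folds to fs − 7.1 kHz = 0.5 kHz.
12 kHz and 26 kHz both map to 3.2 kHz.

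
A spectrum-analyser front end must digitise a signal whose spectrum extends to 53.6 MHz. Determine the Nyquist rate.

107.2 MHz

Nyquist rate = 2 × 53.6 MHz = 107.2 MHz.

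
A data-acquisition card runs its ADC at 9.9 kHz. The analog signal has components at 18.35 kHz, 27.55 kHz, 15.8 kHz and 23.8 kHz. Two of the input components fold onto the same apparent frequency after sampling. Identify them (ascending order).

15.8 kHz, 23.8 kHz

fs/2 = 4.95 kHz.
18.35 kHz mod fs = 8.45 kHz.
8.45 kHz > fs/2 = 4.95 kHz, folds to fs − 8.45 kHz = 1.45 kHz.
27.55 kHz mod fs = 7.75 kHz.
7.75 kHz > fs/2 = 4.95 kHz, folds to fs − 7.75 kHz = 2.15 kHz.
15.8 kHz mod fs = 5.9 kHz.
5.9 kHz > fs/2 = 4.95 kHz, folds to fs − 5.9 kHz = 4 kHz.
23.8 kHz mod fs = 4 kHz.
4 kHz ≤ fs/2 = 4.95 kHz, appears at 4 kHz.
15.8 kHz and 23.8 kHz both map to 4 kHz.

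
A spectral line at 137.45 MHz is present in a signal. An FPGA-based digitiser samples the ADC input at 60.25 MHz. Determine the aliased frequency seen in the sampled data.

16.95 MHz

137.45 MHz mod fs = 16.95 MHz.
16.95 MHz ≤ fs/2 = 30.125 MHz, appears at 16.95 MHz.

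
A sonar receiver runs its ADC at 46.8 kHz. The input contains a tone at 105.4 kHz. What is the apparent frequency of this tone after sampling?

11.8 kHz

105.4 kHz mod fs = 11.8 kHz.
11.8 kHz ≤ fs/2 = 23.4 kHz, appears at 11.8 kHz.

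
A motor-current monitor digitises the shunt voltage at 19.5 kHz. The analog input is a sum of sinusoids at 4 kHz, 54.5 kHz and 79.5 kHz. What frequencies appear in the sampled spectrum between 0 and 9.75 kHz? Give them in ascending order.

1.5 kHz, 4 kHz

fs/2 = 9.75 kHz.
4 kHz ≤ fs/2 = 9.75 kHz, passes unchanged.
54.5 kHz mod fs = 15.5 kHz.
15.5 kHz > fs/2 = 9.75 kHz, folds to fs − 15.5 kHz = 4 kHz.
79.5 kHz mod fs = 1.5 kHz.
1.5 kHz ≤ fs/2 = 9.75 kHz, appears at 1.5 kHz.
Distinct values: {1.5 kHz, 4 kHz}.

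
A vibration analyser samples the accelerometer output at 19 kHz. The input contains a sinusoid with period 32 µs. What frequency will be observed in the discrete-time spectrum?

6.75 kHz

T = 32 µs → f = 1/T = 31.25 kHz.
31.25 kHz mod fs = 12.25 kHz.
12.25 kHz > fs/2 = 9.5 kHz, folds to fs − 12.25 kHz = 6.75 kHz.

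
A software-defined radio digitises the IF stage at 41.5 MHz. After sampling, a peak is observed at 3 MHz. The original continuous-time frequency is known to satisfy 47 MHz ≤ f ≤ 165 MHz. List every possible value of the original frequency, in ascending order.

Frequencies that alias to 3 MHz are k·fs ± 3 MHz for integer k ≥ 0.
k=0: 3 MHz.
k=1: 38.5 MHz, 44.5 MHz.
k=2: 80 MHz, 86 MHz.
k=3: 121.5 MHz, 127.5 MHz.
k=4: 163 MHz, 169 MHz.
k=5: 204.5 MHz, 210.5 MHz.
Within [47 MHz, 165 MHz]: 80 MHz, 86 MHz, 121.5 MHz, 127.5 MHz, 163 MHz.

80 MHz, 86 MHz, 121.5 MHz, 127.5 MHz, 163 MHz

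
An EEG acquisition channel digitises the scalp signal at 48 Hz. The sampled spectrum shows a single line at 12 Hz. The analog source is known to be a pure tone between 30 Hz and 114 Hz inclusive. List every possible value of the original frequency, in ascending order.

36 Hz, 60 Hz, 84 Hz, 108 Hz

Frequencies that alias to 12 Hz are k·fs ± 12 Hz for integer k ≥ 0.
k=0: 12 Hz.
k=1: 36 Hz, 60 Hz.
k=2: 84 Hz, 108 Hz.
k=3: 132 Hz, 156 Hz.
Within [30 Hz, 114 Hz]: 36 Hz, 60 Hz, 84 Hz, 108 Hz.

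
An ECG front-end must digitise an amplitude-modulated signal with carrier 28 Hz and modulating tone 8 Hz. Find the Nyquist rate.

72 Hz

AM sidebands sit at fc ± fm = 20 Hz and 36 Hz.
Highest-frequency component: 36 Hz.
Nyquist rate = 2 × 36 Hz = 72 Hz.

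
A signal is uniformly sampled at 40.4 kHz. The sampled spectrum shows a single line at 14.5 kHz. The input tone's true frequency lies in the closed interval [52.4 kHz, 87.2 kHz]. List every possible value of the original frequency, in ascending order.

Frequencies that alias to 14.5 kHz are k·fs ± 14.5 kHz for integer k ≥ 0.
k=0: 14.5 kHz.
k=1: 25.9 kHz, 54.9 kHz.
k=2: 66.3 kHz, 95.3 kHz.
k=3: 106.7 kHz, 135.7 kHz.
Within [52.4 kHz, 87.2 kHz]: 54.9 kHz, 66.3 kHz.

54.9 kHz, 66.3 kHz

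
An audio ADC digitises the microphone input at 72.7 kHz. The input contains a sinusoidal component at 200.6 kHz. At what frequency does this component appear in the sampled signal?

200.6 kHz mod fs = 55.2 kHz.
55.2 kHz > fs/2 = 36.35 kHz, folds to fs − 55.2 kHz = 17.5 kHz.

17.5 kHz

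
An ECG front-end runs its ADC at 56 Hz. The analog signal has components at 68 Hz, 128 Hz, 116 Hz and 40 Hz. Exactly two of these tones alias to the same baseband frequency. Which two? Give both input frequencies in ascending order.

40 Hz, 128 Hz

fs/2 = 28 Hz.
68 Hz mod fs = 12 Hz.
12 Hz ≤ fs/2 = 28 Hz, appears at 12 Hz.
128 Hz mod fs = 16 Hz.
16 Hz ≤ fs/2 = 28 Hz, appears at 16 Hz.
116 Hz mod fs = 4 Hz.
4 Hz ≤ fs/2 = 28 Hz, appears at 4 Hz.
40 Hz > fs/2 = 28 Hz, folds to fs − 40 Hz = 16 Hz.
40 Hz and 128 Hz both map to 16 Hz.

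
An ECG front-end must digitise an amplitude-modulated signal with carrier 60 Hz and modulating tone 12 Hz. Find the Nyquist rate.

144 Hz

AM sidebands sit at fc ± fm = 48 Hz and 72 Hz.
Highest-frequency component: 72 Hz.
Nyquist rate = 2 × 72 Hz = 144 Hz.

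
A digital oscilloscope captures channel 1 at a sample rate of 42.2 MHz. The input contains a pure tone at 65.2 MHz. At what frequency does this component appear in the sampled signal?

65.2 MHz mod fs = 23 MHz.
23 MHz > fs/2 = 21.1 MHz, folds to fs − 23 MHz = 19.2 MHz.

19.2 MHz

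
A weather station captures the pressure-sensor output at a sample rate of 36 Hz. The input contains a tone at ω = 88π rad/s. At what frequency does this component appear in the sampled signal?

ω = 88π rad/s → f = ω/(2π) = 44 Hz.
44 Hz mod fs = 8 Hz.
8 Hz ≤ fs/2 = 18 Hz, appears at 8 Hz.

8 Hz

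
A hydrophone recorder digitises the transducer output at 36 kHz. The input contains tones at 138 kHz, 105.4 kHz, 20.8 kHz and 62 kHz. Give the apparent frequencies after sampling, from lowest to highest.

2.6 kHz, 6 kHz, 10 kHz, 15.2 kHz

fs/2 = 18 kHz.
138 kHz mod fs = 30 kHz.
30 kHz > fs/2 = 18 kHz, folds to fs − 30 kHz = 6 kHz.
105.4 kHz mod fs = 33.4 kHz.
33.4 kHz > fs/2 = 18 kHz, folds to fs − 33.4 kHz = 2.6 kHz.
20.8 kHz > fs/2 = 18 kHz, folds to fs − 20.8 kHz = 15.2 kHz.
62 kHz mod fs = 26 kHz.
26 kHz > fs/2 = 18 kHz, folds to fs − 26 kHz = 10 kHz.
Distinct values: {2.6 kHz, 6 kHz, 10 kHz, 15.2 kHz}.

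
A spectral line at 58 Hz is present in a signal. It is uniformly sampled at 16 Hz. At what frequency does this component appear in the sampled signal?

58 Hz mod fs = 10 Hz.
10 Hz > fs/2 = 8 Hz, folds to fs − 10 Hz = 6 Hz.

6 Hz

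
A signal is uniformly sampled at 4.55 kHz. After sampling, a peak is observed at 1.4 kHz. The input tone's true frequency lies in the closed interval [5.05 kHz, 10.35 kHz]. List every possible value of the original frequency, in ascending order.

Frequencies that alias to 1.4 kHz are k·fs ± 1.4 kHz for integer k ≥ 0.
k=0: 1.4 kHz.
k=1: 3.15 kHz, 5.95 kHz.
k=2: 7.7 kHz, 10.5 kHz.
k=3: 12.25 kHz, 15.05 kHz.
Within [5.05 kHz, 10.35 kHz]: 5.95 kHz, 7.7 kHz.

5.95 kHz, 7.7 kHz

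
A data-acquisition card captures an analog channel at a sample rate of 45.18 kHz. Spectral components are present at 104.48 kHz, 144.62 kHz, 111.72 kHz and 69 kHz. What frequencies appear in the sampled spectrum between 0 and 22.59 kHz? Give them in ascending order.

9.08 kHz, 14.12 kHz, 21.36 kHz

fs/2 = 22.59 kHz.
104.48 kHz mod fs = 14.12 kHz.
14.12 kHz ≤ fs/2 = 22.59 kHz, appears at 14.12 kHz.
144.62 kHz mod fs = 9.08 kHz.
9.08 kHz ≤ fs/2 = 22.59 kHz, appears at 9.08 kHz.
111.72 kHz mod fs = 21.36 kHz.
21.36 kHz ≤ fs/2 = 22.59 kHz, appears at 21.36 kHz.
69 kHz mod fs = 23.82 kHz.
23.82 kHz > fs/2 = 22.59 kHz, folds to fs − 23.82 kHz = 21.36 kHz.
Distinct values: {9.08 kHz, 14.12 kHz, 21.36 kHz}.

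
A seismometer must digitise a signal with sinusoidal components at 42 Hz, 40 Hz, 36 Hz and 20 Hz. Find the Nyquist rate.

84 Hz

Highest-frequency component: 42 Hz.
Nyquist rate = 2 × 42 Hz = 84 Hz.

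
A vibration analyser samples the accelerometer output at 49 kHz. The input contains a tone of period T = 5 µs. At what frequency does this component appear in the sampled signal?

4 kHz

T = 5 µs → f = 1/T = 200 kHz.
200 kHz mod fs = 4 kHz.
4 kHz ≤ fs/2 = 24.5 kHz, appears at 4 kHz.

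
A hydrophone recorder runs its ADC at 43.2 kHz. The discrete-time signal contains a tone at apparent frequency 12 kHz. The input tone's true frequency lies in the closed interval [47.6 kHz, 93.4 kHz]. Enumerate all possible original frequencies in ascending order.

55.2 kHz, 74.4 kHz

Frequencies that alias to 12 kHz are k·fs ± 12 kHz for integer k ≥ 0.
k=0: 12 kHz.
k=1: 31.2 kHz, 55.2 kHz.
k=2: 74.4 kHz, 98.4 kHz.
k=3: 117.6 kHz, 141.6 kHz.
Within [47.6 kHz, 93.4 kHz]: 55.2 kHz, 74.4 kHz.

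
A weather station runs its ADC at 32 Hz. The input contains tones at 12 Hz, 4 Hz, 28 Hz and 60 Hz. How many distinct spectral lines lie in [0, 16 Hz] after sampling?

2

fs/2 = 16 Hz.
12 Hz ≤ fs/2 = 16 Hz, passes unchanged.
4 Hz ≤ fs/2 = 16 Hz, passes unchanged.
28 Hz > fs/2 = 16 Hz, folds to fs − 28 Hz = 4 Hz.
60 Hz mod fs = 28 Hz.
28 Hz > fs/2 = 16 Hz, folds to fs − 28 Hz = 4 Hz.
Distinct values: {4 Hz, 12 Hz} → 2.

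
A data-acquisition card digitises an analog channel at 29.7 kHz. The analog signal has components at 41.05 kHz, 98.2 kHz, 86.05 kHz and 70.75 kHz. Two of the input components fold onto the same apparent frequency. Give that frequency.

fs/2 = 14.85 kHz.
41.05 kHz mod fs = 11.35 kHz.
11.35 kHz ≤ fs/2 = 14.85 kHz, appears at 11.35 kHz.
98.2 kHz mod fs = 9.1 kHz.
9.1 kHz ≤ fs/2 = 14.85 kHz, appears at 9.1 kHz.
86.05 kHz mod fs = 26.65 kHz.
26.65 kHz > fs/2 = 14.85 kHz, folds to fs − 26.65 kHz = 3.05 kHz.
70.75 kHz mod fs = 11.35 kHz.
11.35 kHz ≤ fs/2 = 14.85 kHz, appears at 11.35 kHz.
41.05 kHz and 70.75 kHz both map to 11.35 kHz.

11.35 kHz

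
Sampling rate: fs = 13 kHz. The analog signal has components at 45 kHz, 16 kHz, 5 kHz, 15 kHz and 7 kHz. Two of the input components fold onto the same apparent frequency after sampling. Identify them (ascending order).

7 kHz, 45 kHz

fs/2 = 6.5 kHz.
45 kHz mod fs = 6 kHz.
6 kHz ≤ fs/2 = 6.5 kHz, appears at 6 kHz.
16 kHz mod fs = 3 kHz.
3 kHz ≤ fs/2 = 6.5 kHz, appears at 3 kHz.
5 kHz ≤ fs/2 = 6.5 kHz, passes unchanged.
15 kHz mod fs = 2 kHz.
2 kHz ≤ fs/2 = 6.5 kHz, appears at 2 kHz.
7 kHz > fs/2 = 6.5 kHz, folds to fs − 7 kHz = 6 kHz.
7 kHz and 45 kHz both map to 6 kHz.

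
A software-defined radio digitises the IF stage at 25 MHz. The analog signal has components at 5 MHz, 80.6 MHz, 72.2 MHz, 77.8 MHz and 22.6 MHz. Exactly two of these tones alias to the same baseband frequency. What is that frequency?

fs/2 = 12.5 MHz.
5 MHz ≤ fs/2 = 12.5 MHz, passes unchanged.
80.6 MHz mod fs = 5.6 MHz.
5.6 MHz ≤ fs/2 = 12.5 MHz, appears at 5.6 MHz.
72.2 MHz mod fs = 22.2 MHz.
22.2 MHz > fs/2 = 12.5 MHz, folds to fs − 22.2 MHz = 2.8 MHz.
77.8 MHz mod fs = 2.8 MHz.
2.8 MHz ≤ fs/2 = 12.5 MHz, appears at 2.8 MHz.
22.6 MHz > fs/2 = 12.5 MHz, folds to fs − 22.6 MHz = 2.4 MHz.
72.2 MHz and 77.8 MHz both map to 2.8 MHz.

2.8 MHz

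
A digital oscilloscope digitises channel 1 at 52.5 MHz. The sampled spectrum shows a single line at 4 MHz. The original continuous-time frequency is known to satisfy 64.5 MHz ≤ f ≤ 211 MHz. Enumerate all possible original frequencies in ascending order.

101 MHz, 109 MHz, 153.5 MHz, 161.5 MHz, 206 MHz

Frequencies that alias to 4 MHz are k·fs ± 4 MHz for integer k ≥ 0.
k=0: 4 MHz.
k=1: 48.5 MHz, 56.5 MHz.
k=2: 101 MHz, 109 MHz.
k=3: 153.5 MHz, 161.5 MHz.
k=4: 206 MHz, 214 MHz.
k=5: 258.5 MHz, 266.5 MHz.
Within [64.5 MHz, 211 MHz]: 101 MHz, 109 MHz, 153.5 MHz, 161.5 MHz, 206 MHz.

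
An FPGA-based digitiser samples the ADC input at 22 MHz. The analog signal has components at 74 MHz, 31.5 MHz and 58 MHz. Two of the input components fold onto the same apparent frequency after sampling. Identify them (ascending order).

58 MHz, 74 MHz

fs/2 = 11 MHz.
74 MHz mod fs = 8 MHz.
8 MHz ≤ fs/2 = 11 MHz, appears at 8 MHz.
31.5 MHz mod fs = 9.5 MHz.
9.5 MHz ≤ fs/2 = 11 MHz, appears at 9.5 MHz.
58 MHz mod fs = 14 MHz.
14 MHz > fs/2 = 11 MHz, folds to fs − 14 MHz = 8 MHz.
58 MHz and 74 MHz both map to 8 MHz.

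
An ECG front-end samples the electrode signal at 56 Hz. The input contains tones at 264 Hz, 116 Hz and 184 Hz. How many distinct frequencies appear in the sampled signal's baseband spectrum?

2

fs/2 = 28 Hz.
264 Hz mod fs = 40 Hz.
40 Hz > fs/2 = 28 Hz, folds to fs − 40 Hz = 16 Hz.
116 Hz mod fs = 4 Hz.
4 Hz ≤ fs/2 = 28 Hz, appears at 4 Hz.
184 Hz mod fs = 16 Hz.
16 Hz ≤ fs/2 = 28 Hz, appears at 16 Hz.
Distinct values: {4 Hz, 16 Hz} → 2.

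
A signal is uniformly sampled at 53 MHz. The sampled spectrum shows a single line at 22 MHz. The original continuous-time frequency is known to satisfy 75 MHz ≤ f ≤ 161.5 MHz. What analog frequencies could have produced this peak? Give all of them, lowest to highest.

Frequencies that alias to 22 MHz are k·fs ± 22 MHz for integer k ≥ 0.
k=0: 22 MHz.
k=1: 31 MHz, 75 MHz.
k=2: 84 MHz, 128 MHz.
k=3: 137 MHz, 181 MHz.
k=4: 190 MHz, 234 MHz.
Within [75 MHz, 161.5 MHz]: 75 MHz, 84 MHz, 128 MHz, 137 MHz.

75 MHz, 84 MHz, 128 MHz, 137 MHz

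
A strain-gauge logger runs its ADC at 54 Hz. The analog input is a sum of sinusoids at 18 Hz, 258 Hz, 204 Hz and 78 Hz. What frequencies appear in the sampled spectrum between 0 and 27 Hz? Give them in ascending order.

fs/2 = 27 Hz.
18 Hz ≤ fs/2 = 27 Hz, passes unchanged.
258 Hz mod fs = 42 Hz.
42 Hz > fs/2 = 27 Hz, folds to fs − 42 Hz = 12 Hz.
204 Hz mod fs = 42 Hz.
42 Hz > fs/2 = 27 Hz, folds to fs − 42 Hz = 12 Hz.
78 Hz mod fs = 24 Hz.
24 Hz ≤ fs/2 = 27 Hz, appears at 24 Hz.
Distinct values: {12 Hz, 18 Hz, 24 Hz}.

12 Hz, 18 Hz, 24 Hz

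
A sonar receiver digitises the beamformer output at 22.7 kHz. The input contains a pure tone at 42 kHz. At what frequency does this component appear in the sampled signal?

42 kHz mod fs = 19.3 kHz.
19.3 kHz > fs/2 = 11.35 kHz, folds to fs − 19.3 kHz = 3.4 kHz.

3.4 kHz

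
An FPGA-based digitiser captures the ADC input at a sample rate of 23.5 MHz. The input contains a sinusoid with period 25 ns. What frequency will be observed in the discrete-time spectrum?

7 MHz

T = 25 ns → f = 1/T = 40 MHz.
40 MHz mod fs = 16.5 MHz.
16.5 MHz > fs/2 = 11.75 MHz, folds to fs − 16.5 MHz = 7 MHz.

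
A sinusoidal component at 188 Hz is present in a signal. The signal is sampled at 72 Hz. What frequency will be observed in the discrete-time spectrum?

188 Hz mod fs = 44 Hz.
44 Hz > fs/2 = 36 Hz, folds to fs − 44 Hz = 28 Hz.

28 Hz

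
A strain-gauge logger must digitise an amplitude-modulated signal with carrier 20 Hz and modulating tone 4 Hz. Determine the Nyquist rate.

48 Hz

AM sidebands sit at fc ± fm = 16 Hz and 24 Hz.
Highest-frequency component: 24 Hz.
Nyquist rate = 2 × 24 Hz = 48 Hz.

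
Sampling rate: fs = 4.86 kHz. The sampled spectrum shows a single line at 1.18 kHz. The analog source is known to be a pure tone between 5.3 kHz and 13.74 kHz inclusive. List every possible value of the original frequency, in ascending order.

6.04 kHz, 8.54 kHz, 10.9 kHz, 13.4 kHz

Frequencies that alias to 1.18 kHz are k·fs ± 1.18 kHz for integer k ≥ 0.
k=0: 1.18 kHz.
k=1: 3.68 kHz, 6.04 kHz.
k=2: 8.54 kHz, 10.9 kHz.
k=3: 13.4 kHz, 15.76 kHz.
k=4: 18.26 kHz, 20.62 kHz.
Within [5.3 kHz, 13.74 kHz]: 6.04 kHz, 8.54 kHz, 10.9 kHz, 13.4 kHz.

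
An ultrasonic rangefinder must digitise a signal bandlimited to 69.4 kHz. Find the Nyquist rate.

138.8 kHz

Nyquist rate = 2 × 69.4 kHz = 138.8 kHz.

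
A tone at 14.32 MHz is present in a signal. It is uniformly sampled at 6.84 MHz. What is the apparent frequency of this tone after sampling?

0.64 MHz

14.32 MHz mod fs = 0.64 MHz.
0.64 MHz ≤ fs/2 = 3.42 MHz, appears at 0.64 MHz.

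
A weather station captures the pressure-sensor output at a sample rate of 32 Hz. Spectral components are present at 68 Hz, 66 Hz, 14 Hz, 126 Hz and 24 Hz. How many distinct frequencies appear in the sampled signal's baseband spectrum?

fs/2 = 16 Hz.
68 Hz mod fs = 4 Hz.
4 Hz ≤ fs/2 = 16 Hz, appears at 4 Hz.
66 Hz mod fs = 2 Hz.
2 Hz ≤ fs/2 = 16 Hz, appears at 2 Hz.
14 Hz ≤ fs/2 = 16 Hz, passes unchanged.
126 Hz mod fs = 30 Hz.
30 Hz > fs/2 = 16 Hz, folds to fs − 30 Hz = 2 Hz.
24 Hz > fs/2 = 16 Hz, folds to fs − 24 Hz = 8 Hz.
Distinct values: {2 Hz, 4 Hz, 8 Hz, 14 Hz} → 4.

4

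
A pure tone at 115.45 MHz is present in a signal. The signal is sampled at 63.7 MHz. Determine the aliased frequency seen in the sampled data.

11.95 MHz

115.45 MHz mod fs = 51.75 MHz.
51.75 MHz > fs/2 = 31.85 MHz, folds to fs − 51.75 MHz = 11.95 MHz.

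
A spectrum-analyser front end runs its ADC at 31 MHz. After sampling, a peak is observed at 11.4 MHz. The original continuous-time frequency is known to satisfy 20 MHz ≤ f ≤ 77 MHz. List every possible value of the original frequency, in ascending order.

42.4 MHz, 50.6 MHz, 73.4 MHz

Frequencies that alias to 11.4 MHz are k·fs ± 11.4 MHz for integer k ≥ 0.
k=0: 11.4 MHz.
k=1: 19.6 MHz, 42.4 MHz.
k=2: 50.6 MHz, 73.4 MHz.
k=3: 81.6 MHz, 104.4 MHz.
Within [20 MHz, 77 MHz]: 42.4 MHz, 50.6 MHz, 73.4 MHz.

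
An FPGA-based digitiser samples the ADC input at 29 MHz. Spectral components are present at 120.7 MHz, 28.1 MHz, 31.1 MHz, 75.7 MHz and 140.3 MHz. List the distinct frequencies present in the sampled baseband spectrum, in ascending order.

0.9 MHz, 2.1 MHz, 4.7 MHz, 11.3 MHz

fs/2 = 14.5 MHz.
120.7 MHz mod fs = 4.7 MHz.
4.7 MHz ≤ fs/2 = 14.5 MHz, appears at 4.7 MHz.
28.1 MHz > fs/2 = 14.5 MHz, folds to fs − 28.1 MHz = 0.9 MHz.
31.1 MHz mod fs = 2.1 MHz.
2.1 MHz ≤ fs/2 = 14.5 MHz, appears at 2.1 MHz.
75.7 MHz mod fs = 17.7 MHz.
17.7 MHz > fs/2 = 14.5 MHz, folds to fs − 17.7 MHz = 11.3 MHz.
140.3 MHz mod fs = 24.3 MHz.
24.3 MHz > fs/2 = 14.5 MHz, folds to fs − 24.3 MHz = 4.7 MHz.
Distinct values: {0.9 MHz, 2.1 MHz, 4.7 MHz, 11.3 MHz}.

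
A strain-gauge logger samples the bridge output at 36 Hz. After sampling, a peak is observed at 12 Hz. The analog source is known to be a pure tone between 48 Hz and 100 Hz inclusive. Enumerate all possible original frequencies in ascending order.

48 Hz, 60 Hz, 84 Hz, 96 Hz

Frequencies that alias to 12 Hz are k·fs ± 12 Hz for integer k ≥ 0.
k=0: 12 Hz.
k=1: 24 Hz, 48 Hz.
k=2: 60 Hz, 84 Hz.
k=3: 96 Hz, 120 Hz.
k=4: 132 Hz, 156 Hz.
Within [48 Hz, 100 Hz]: 48 Hz, 60 Hz, 84 Hz, 96 Hz.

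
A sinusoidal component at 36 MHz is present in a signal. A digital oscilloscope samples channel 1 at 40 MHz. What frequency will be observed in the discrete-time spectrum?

36 MHz > fs/2 = 20 MHz, folds to fs − 36 MHz = 4 MHz.

4 MHz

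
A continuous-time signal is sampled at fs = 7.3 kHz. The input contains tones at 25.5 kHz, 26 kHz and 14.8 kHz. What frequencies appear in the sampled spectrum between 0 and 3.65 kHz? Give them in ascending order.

0.2 kHz, 3.2 kHz, 3.6 kHz

fs/2 = 3.65 kHz.
25.5 kHz mod fs = 3.6 kHz.
3.6 kHz ≤ fs/2 = 3.65 kHz, appears at 3.6 kHz.
26 kHz mod fs = 4.1 kHz.
4.1 kHz > fs/2 = 3.65 kHz, folds to fs − 4.1 kHz = 3.2 kHz.
14.8 kHz mod fs = 0.2 kHz.
0.2 kHz ≤ fs/2 = 3.65 kHz, appears at 0.2 kHz.
Distinct values: {0.2 kHz, 3.2 kHz, 3.6 kHz}.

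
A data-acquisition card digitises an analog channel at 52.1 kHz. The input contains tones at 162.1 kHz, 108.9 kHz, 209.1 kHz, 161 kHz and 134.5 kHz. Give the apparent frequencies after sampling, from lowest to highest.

fs/2 = 26.05 kHz.
162.1 kHz mod fs = 5.8 kHz.
5.8 kHz ≤ fs/2 = 26.05 kHz, appears at 5.8 kHz.
108.9 kHz mod fs = 4.7 kHz.
4.7 kHz ≤ fs/2 = 26.05 kHz, appears at 4.7 kHz.
209.1 kHz mod fs = 0.7 kHz.
0.7 kHz ≤ fs/2 = 26.05 kHz, appears at 0.7 kHz.
161 kHz mod fs = 4.7 kHz.
4.7 kHz ≤ fs/2 = 26.05 kHz, appears at 4.7 kHz.
134.5 kHz mod fs = 30.3 kHz.
30.3 kHz > fs/2 = 26.05 kHz, folds to fs − 30.3 kHz = 21.8 kHz.
Distinct values: {0.7 kHz, 4.7 kHz, 5.8 kHz, 21.8 kHz}.

0.7 kHz, 4.7 kHz, 5.8 kHz, 21.8 kHz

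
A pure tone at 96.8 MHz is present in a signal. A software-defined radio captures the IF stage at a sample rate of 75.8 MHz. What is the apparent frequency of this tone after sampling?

96.8 MHz mod fs = 21 MHz.
21 MHz ≤ fs/2 = 37.9 MHz, appears at 21 MHz.

21 MHz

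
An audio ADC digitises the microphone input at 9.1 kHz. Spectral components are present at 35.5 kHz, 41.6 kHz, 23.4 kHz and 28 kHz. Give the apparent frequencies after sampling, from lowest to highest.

fs/2 = 4.55 kHz.
35.5 kHz mod fs = 8.2 kHz.
8.2 kHz > fs/2 = 4.55 kHz, folds to fs − 8.2 kHz = 0.9 kHz.
41.6 kHz mod fs = 5.2 kHz.
5.2 kHz > fs/2 = 4.55 kHz, folds to fs − 5.2 kHz = 3.9 kHz.
23.4 kHz mod fs = 5.2 kHz.
5.2 kHz > fs/2 = 4.55 kHz, folds to fs − 5.2 kHz = 3.9 kHz.
28 kHz mod fs = 0.7 kHz.
0.7 kHz ≤ fs/2 = 4.55 kHz, appears at 0.7 kHz.
Distinct values: {0.7 kHz, 0.9 kHz, 3.9 kHz}.

0.7 kHz, 0.9 kHz, 3.9 kHz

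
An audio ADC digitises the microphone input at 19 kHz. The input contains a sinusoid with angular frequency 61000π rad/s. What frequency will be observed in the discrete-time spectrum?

7.5 kHz

ω = 61000π rad/s → f = ω/(2π) = 30500 Hz = 30.5 kHz.
30.5 kHz mod fs = 11.5 kHz.
11.5 kHz > fs/2 = 9.5 kHz, folds to fs − 11.5 kHz = 7.5 kHz.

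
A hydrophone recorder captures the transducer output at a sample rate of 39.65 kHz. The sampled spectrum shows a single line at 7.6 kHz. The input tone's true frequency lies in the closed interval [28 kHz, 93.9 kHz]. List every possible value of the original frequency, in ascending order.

32.05 kHz, 47.25 kHz, 71.7 kHz, 86.9 kHz

Frequencies that alias to 7.6 kHz are k·fs ± 7.6 kHz for integer k ≥ 0.
k=0: 7.6 kHz.
k=1: 32.05 kHz, 47.25 kHz.
k=2: 71.7 kHz, 86.9 kHz.
k=3: 111.35 kHz, 126.55 kHz.
Within [28 kHz, 93.9 kHz]: 32.05 kHz, 47.25 kHz, 71.7 kHz, 86.9 kHz.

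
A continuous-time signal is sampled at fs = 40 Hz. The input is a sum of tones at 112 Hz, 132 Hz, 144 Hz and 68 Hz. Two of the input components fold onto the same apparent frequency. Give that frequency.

fs/2 = 20 Hz.
112 Hz mod fs = 32 Hz.
32 Hz > fs/2 = 20 Hz, folds to fs − 32 Hz = 8 Hz.
132 Hz mod fs = 12 Hz.
12 Hz ≤ fs/2 = 20 Hz, appears at 12 Hz.
144 Hz mod fs = 24 Hz.
24 Hz > fs/2 = 20 Hz, folds to fs − 24 Hz = 16 Hz.
68 Hz mod fs = 28 Hz.
28 Hz > fs/2 = 20 Hz, folds to fs − 28 Hz = 12 Hz.
68 Hz and 132 Hz both map to 12 Hz.

12 Hz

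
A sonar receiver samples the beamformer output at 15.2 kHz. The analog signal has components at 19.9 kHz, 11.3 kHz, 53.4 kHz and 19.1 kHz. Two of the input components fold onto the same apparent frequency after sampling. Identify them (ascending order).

fs/2 = 7.6 kHz.
19.9 kHz mod fs = 4.7 kHz.
4.7 kHz ≤ fs/2 = 7.6 kHz, appears at 4.7 kHz.
11.3 kHz > fs/2 = 7.6 kHz, folds to fs − 11.3 kHz = 3.9 kHz.
53.4 kHz mod fs = 7.8 kHz.
7.8 kHz > fs/2 = 7.6 kHz, folds to fs − 7.8 kHz = 7.4 kHz.
19.1 kHz mod fs = 3.9 kHz.
3.9 kHz ≤ fs/2 = 7.6 kHz, appears at 3.9 kHz.
11.3 kHz and 19.1 kHz both map to 3.9 kHz.

11.3 kHz, 19.1 kHz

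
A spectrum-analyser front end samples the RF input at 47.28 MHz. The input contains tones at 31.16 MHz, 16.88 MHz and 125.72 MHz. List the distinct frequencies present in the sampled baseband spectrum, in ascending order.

fs/2 = 23.64 MHz.
31.16 MHz > fs/2 = 23.64 MHz, folds to fs − 31.16 MHz = 16.12 MHz.
16.88 MHz ≤ fs/2 = 23.64 MHz, passes unchanged.
125.72 MHz mod fs = 31.16 MHz.
31.16 MHz > fs/2 = 23.64 MHz, folds to fs − 31.16 MHz = 16.12 MHz.
Distinct values: {16.12 MHz, 16.88 MHz}.

16.12 MHz, 16.88 MHz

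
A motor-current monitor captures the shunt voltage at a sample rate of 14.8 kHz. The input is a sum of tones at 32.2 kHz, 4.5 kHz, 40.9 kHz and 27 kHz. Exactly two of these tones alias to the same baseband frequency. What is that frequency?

fs/2 = 7.4 kHz.
32.2 kHz mod fs = 2.6 kHz.
2.6 kHz ≤ fs/2 = 7.4 kHz, appears at 2.6 kHz.
4.5 kHz ≤ fs/2 = 7.4 kHz, passes unchanged.
40.9 kHz mod fs = 11.3 kHz.
11.3 kHz > fs/2 = 7.4 kHz, folds to fs − 11.3 kHz = 3.5 kHz.
27 kHz mod fs = 12.2 kHz.
12.2 kHz > fs/2 = 7.4 kHz, folds to fs − 12.2 kHz = 2.6 kHz.
27 kHz and 32.2 kHz both map to 2.6 kHz.

2.6 kHz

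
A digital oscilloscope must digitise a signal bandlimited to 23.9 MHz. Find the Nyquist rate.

47.8 MHz

Nyquist rate = 2 × 23.9 MHz = 47.8 MHz.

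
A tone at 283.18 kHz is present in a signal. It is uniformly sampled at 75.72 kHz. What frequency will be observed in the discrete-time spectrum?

283.18 kHz mod fs = 56.02 kHz.
56.02 kHz > fs/2 = 37.86 kHz, folds to fs − 56.02 kHz = 19.7 kHz.

19.7 kHz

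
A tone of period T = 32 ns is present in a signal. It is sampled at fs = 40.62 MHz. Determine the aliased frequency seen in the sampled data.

T = 32 ns → f = 1/T = 31.25 MHz.
31.25 MHz > fs/2 = 20.31 MHz, folds to fs − 31.25 MHz = 9.37 MHz.

9.37 MHz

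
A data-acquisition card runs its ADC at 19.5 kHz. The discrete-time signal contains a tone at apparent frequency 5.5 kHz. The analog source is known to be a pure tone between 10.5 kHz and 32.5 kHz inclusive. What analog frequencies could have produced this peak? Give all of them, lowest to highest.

Frequencies that alias to 5.5 kHz are k·fs ± 5.5 kHz for integer k ≥ 0.
k=0: 5.5 kHz.
k=1: 14 kHz, 25 kHz.
k=2: 33.5 kHz, 44.5 kHz.
Within [10.5 kHz, 32.5 kHz]: 14 kHz, 25 kHz.

14 kHz, 25 kHz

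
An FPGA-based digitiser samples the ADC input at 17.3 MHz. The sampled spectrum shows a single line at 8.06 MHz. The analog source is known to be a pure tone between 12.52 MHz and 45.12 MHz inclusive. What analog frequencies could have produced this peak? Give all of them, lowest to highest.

Frequencies that alias to 8.06 MHz are k·fs ± 8.06 MHz for integer k ≥ 0.
k=0: 8.06 MHz.
k=1: 9.24 MHz, 25.36 MHz.
k=2: 26.54 MHz, 42.66 MHz.
k=3: 43.84 MHz, 59.96 MHz.
k=4: 61.14 MHz, 77.26 MHz.
Within [12.52 MHz, 45.12 MHz]: 25.36 MHz, 26.54 MHz, 42.66 MHz, 43.84 MHz.

25.36 MHz, 26.54 MHz, 42.66 MHz, 43.84 MHz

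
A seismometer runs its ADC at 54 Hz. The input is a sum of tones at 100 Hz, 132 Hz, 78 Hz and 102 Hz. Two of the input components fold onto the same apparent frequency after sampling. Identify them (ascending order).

78 Hz, 132 Hz

fs/2 = 27 Hz.
100 Hz mod fs = 46 Hz.
46 Hz > fs/2 = 27 Hz, folds to fs − 46 Hz = 8 Hz.
132 Hz mod fs = 24 Hz.
24 Hz ≤ fs/2 = 27 Hz, appears at 24 Hz.
78 Hz mod fs = 24 Hz.
24 Hz ≤ fs/2 = 27 Hz, appears at 24 Hz.
102 Hz mod fs = 48 Hz.
48 Hz > fs/2 = 27 Hz, folds to fs − 48 Hz = 6 Hz.
78 Hz and 132 Hz both map to 24 Hz.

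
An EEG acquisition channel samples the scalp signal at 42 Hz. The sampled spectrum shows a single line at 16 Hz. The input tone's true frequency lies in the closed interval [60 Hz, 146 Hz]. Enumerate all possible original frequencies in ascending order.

Frequencies that alias to 16 Hz are k·fs ± 16 Hz for integer k ≥ 0.
k=0: 16 Hz.
k=1: 26 Hz, 58 Hz.
k=2: 68 Hz, 100 Hz.
k=3: 110 Hz, 142 Hz.
k=4: 152 Hz, 184 Hz.
Within [60 Hz, 146 Hz]: 68 Hz, 100 Hz, 110 Hz, 142 Hz.

68 Hz, 100 Hz, 110 Hz, 142 Hz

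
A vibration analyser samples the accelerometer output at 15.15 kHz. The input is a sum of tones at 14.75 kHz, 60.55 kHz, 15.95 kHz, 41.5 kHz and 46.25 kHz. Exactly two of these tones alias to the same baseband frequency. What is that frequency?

fs/2 = 7.575 kHz.
14.75 kHz > fs/2 = 7.575 kHz, folds to fs − 14.75 kHz = 0.4 kHz.
60.55 kHz mod fs = 15.1 kHz.
15.1 kHz > fs/2 = 7.575 kHz, folds to fs − 15.1 kHz = 0.05 kHz.
15.95 kHz mod fs = 0.8 kHz.
0.8 kHz ≤ fs/2 = 7.575 kHz, appears at 0.8 kHz.
41.5 kHz mod fs = 11.2 kHz.
11.2 kHz > fs/2 = 7.575 kHz, folds to fs − 11.2 kHz = 3.95 kHz.
46.25 kHz mod fs = 0.8 kHz.
0.8 kHz ≤ fs/2 = 7.575 kHz, appears at 0.8 kHz.
15.95 kHz and 46.25 kHz both map to 0.8 kHz.

0.8 kHz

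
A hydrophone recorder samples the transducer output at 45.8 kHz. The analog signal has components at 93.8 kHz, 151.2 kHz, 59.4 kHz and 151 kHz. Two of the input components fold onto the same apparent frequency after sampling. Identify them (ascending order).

fs/2 = 22.9 kHz.
93.8 kHz mod fs = 2.2 kHz.
2.2 kHz ≤ fs/2 = 22.9 kHz, appears at 2.2 kHz.
151.2 kHz mod fs = 13.8 kHz.
13.8 kHz ≤ fs/2 = 22.9 kHz, appears at 13.8 kHz.
59.4 kHz mod fs = 13.6 kHz.
13.6 kHz ≤ fs/2 = 22.9 kHz, appears at 13.6 kHz.
151 kHz mod fs = 13.6 kHz.
13.6 kHz ≤ fs/2 = 22.9 kHz, appears at 13.6 kHz.
59.4 kHz and 151 kHz both map to 13.6 kHz.

59.4 kHz, 151 kHz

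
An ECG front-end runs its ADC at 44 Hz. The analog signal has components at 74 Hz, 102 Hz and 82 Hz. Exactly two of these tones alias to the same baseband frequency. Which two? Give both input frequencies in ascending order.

fs/2 = 22 Hz.
74 Hz mod fs = 30 Hz.
30 Hz > fs/2 = 22 Hz, folds to fs − 30 Hz = 14 Hz.
102 Hz mod fs = 14 Hz.
14 Hz ≤ fs/2 = 22 Hz, appears at 14 Hz.
82 Hz mod fs = 38 Hz.
38 Hz > fs/2 = 22 Hz, folds to fs − 38 Hz = 6 Hz.
74 Hz and 102 Hz both map to 14 Hz.

74 Hz, 102 Hz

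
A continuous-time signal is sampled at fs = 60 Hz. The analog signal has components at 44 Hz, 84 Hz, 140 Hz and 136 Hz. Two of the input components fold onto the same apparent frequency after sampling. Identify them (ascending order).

44 Hz, 136 Hz

fs/2 = 30 Hz.
44 Hz > fs/2 = 30 Hz, folds to fs − 44 Hz = 16 Hz.
84 Hz mod fs = 24 Hz.
24 Hz ≤ fs/2 = 30 Hz, appears at 24 Hz.
140 Hz mod fs = 20 Hz.
20 Hz ≤ fs/2 = 30 Hz, appears at 20 Hz.
136 Hz mod fs = 16 Hz.
16 Hz ≤ fs/2 = 30 Hz, appears at 16 Hz.
44 Hz and 136 Hz both map to 16 Hz.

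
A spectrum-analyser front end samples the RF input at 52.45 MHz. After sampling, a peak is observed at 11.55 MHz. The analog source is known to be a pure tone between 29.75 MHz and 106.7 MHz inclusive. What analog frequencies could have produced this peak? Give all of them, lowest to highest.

40.9 MHz, 64 MHz, 93.35 MHz

Frequencies that alias to 11.55 MHz are k·fs ± 11.55 MHz for integer k ≥ 0.
k=0: 11.55 MHz.
k=1: 40.9 MHz, 64 MHz.
k=2: 93.35 MHz, 116.45 MHz.
k=3: 145.8 MHz, 168.9 MHz.
Within [29.75 MHz, 106.7 MHz]: 40.9 MHz, 64 MHz, 93.35 MHz.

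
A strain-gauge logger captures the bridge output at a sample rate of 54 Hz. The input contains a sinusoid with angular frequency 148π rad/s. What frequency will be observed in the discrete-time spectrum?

ω = 148π rad/s → f = ω/(2π) = 74 Hz.
74 Hz mod fs = 20 Hz.
20 Hz ≤ fs/2 = 27 Hz, appears at 20 Hz.

20 Hz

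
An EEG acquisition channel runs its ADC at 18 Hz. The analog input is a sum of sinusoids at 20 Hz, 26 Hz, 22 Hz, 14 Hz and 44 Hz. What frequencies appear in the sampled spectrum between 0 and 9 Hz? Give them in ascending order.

2 Hz, 4 Hz, 8 Hz

fs/2 = 9 Hz.
20 Hz mod fs = 2 Hz.
2 Hz ≤ fs/2 = 9 Hz, appears at 2 Hz.
26 Hz mod fs = 8 Hz.
8 Hz ≤ fs/2 = 9 Hz, appears at 8 Hz.
22 Hz mod fs = 4 Hz.
4 Hz ≤ fs/2 = 9 Hz, appears at 4 Hz.
14 Hz > fs/2 = 9 Hz, folds to fs − 14 Hz = 4 Hz.
44 Hz mod fs = 8 Hz.
8 Hz ≤ fs/2 = 9 Hz, appears at 8 Hz.
Distinct values: {2 Hz, 4 Hz, 8 Hz}.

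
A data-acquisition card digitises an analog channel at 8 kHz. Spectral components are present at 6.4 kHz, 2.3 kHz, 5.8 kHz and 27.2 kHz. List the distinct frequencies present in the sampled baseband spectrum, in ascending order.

1.6 kHz, 2.2 kHz, 2.3 kHz, 3.2 kHz

fs/2 = 4 kHz.
6.4 kHz > fs/2 = 4 kHz, folds to fs − 6.4 kHz = 1.6 kHz.
2.3 kHz ≤ fs/2 = 4 kHz, passes unchanged.
5.8 kHz > fs/2 = 4 kHz, folds to fs − 5.8 kHz = 2.2 kHz.
27.2 kHz mod fs = 3.2 kHz.
3.2 kHz ≤ fs/2 = 4 kHz, appears at 3.2 kHz.
Distinct values: {1.6 kHz, 2.2 kHz, 2.3 kHz, 3.2 kHz}.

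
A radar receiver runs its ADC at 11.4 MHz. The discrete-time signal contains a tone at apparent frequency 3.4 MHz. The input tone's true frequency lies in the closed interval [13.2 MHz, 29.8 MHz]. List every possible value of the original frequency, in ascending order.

14.8 MHz, 19.4 MHz, 26.2 MHz

Frequencies that alias to 3.4 MHz are k·fs ± 3.4 MHz for integer k ≥ 0.
k=0: 3.4 MHz.
k=1: 8 MHz, 14.8 MHz.
k=2: 19.4 MHz, 26.2 MHz.
k=3: 30.8 MHz, 37.6 MHz.
Within [13.2 MHz, 29.8 MHz]: 14.8 MHz, 19.4 MHz, 26.2 MHz.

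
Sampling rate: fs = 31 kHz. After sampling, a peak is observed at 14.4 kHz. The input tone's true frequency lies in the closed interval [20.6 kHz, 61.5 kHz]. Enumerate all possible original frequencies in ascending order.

Frequencies that alias to 14.4 kHz are k·fs ± 14.4 kHz for integer k ≥ 0.
k=0: 14.4 kHz.
k=1: 16.6 kHz, 45.4 kHz.
k=2: 47.6 kHz, 76.4 kHz.
k=3: 78.6 kHz, 107.4 kHz.
Within [20.6 kHz, 61.5 kHz]: 45.4 kHz, 47.6 kHz.

45.4 kHz, 47.6 kHz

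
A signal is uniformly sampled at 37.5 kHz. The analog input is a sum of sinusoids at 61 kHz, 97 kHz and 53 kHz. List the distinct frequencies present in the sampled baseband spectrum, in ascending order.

14 kHz, 15.5 kHz

fs/2 = 18.75 kHz.
61 kHz mod fs = 23.5 kHz.
23.5 kHz > fs/2 = 18.75 kHz, folds to fs − 23.5 kHz = 14 kHz.
97 kHz mod fs = 22 kHz.
22 kHz > fs/2 = 18.75 kHz, folds to fs − 22 kHz = 15.5 kHz.
53 kHz mod fs = 15.5 kHz.
15.5 kHz ≤ fs/2 = 18.75 kHz, appears at 15.5 kHz.
Distinct values: {14 kHz, 15.5 kHz}.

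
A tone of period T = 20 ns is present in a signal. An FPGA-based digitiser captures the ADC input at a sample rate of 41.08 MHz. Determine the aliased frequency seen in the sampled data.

8.92 MHz

T = 20 ns → f = 1/T = 50 MHz.
50 MHz mod fs = 8.92 MHz.
8.92 MHz ≤ fs/2 = 20.54 MHz, appears at 8.92 MHz.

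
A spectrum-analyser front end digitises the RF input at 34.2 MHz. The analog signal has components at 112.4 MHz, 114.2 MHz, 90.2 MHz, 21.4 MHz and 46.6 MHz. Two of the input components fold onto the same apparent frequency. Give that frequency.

12.4 MHz

fs/2 = 17.1 MHz.
112.4 MHz mod fs = 9.8 MHz.
9.8 MHz ≤ fs/2 = 17.1 MHz, appears at 9.8 MHz.
114.2 MHz mod fs = 11.6 MHz.
11.6 MHz ≤ fs/2 = 17.1 MHz, appears at 11.6 MHz.
90.2 MHz mod fs = 21.8 MHz.
21.8 MHz > fs/2 = 17.1 MHz, folds to fs − 21.8 MHz = 12.4 MHz.
21.4 MHz > fs/2 = 17.1 MHz, folds to fs − 21.4 MHz = 12.8 MHz.
46.6 MHz mod fs = 12.4 MHz.
12.4 MHz ≤ fs/2 = 17.1 MHz, appears at 12.4 MHz.
46.6 MHz and 90.2 MHz both map to 12.4 MHz.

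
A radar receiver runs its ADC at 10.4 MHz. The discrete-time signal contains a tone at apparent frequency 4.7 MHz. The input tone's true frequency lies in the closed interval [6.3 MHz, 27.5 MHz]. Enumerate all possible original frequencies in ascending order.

15.1 MHz, 16.1 MHz, 25.5 MHz, 26.5 MHz

Frequencies that alias to 4.7 MHz are k·fs ± 4.7 MHz for integer k ≥ 0.
k=0: 4.7 MHz.
k=1: 5.7 MHz, 15.1 MHz.
k=2: 16.1 MHz, 25.5 MHz.
k=3: 26.5 MHz, 35.9 MHz.
k=4: 36.9 MHz, 46.3 MHz.
Within [6.3 MHz, 27.5 MHz]: 15.1 MHz, 16.1 MHz, 25.5 MHz, 26.5 MHz.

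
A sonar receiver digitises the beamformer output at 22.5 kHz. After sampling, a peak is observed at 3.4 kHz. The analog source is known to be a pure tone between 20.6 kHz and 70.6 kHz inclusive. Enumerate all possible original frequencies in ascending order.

25.9 kHz, 41.6 kHz, 48.4 kHz, 64.1 kHz

Frequencies that alias to 3.4 kHz are k·fs ± 3.4 kHz for integer k ≥ 0.
k=0: 3.4 kHz.
k=1: 19.1 kHz, 25.9 kHz.
k=2: 41.6 kHz, 48.4 kHz.
k=3: 64.1 kHz, 70.9 kHz.
k=4: 86.6 kHz, 93.4 kHz.
Within [20.6 kHz, 70.6 kHz]: 25.9 kHz, 41.6 kHz, 48.4 kHz, 64.1 kHz.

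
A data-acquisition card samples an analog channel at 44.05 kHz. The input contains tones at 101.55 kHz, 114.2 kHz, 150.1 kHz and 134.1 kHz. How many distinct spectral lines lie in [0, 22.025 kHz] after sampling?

3

fs/2 = 22.025 kHz.
101.55 kHz mod fs = 13.45 kHz.
13.45 kHz ≤ fs/2 = 22.025 kHz, appears at 13.45 kHz.
114.2 kHz mod fs = 26.1 kHz.
26.1 kHz > fs/2 = 22.025 kHz, folds to fs − 26.1 kHz = 17.95 kHz.
150.1 kHz mod fs = 17.95 kHz.
17.95 kHz ≤ fs/2 = 22.025 kHz, appears at 17.95 kHz.
134.1 kHz mod fs = 1.95 kHz.
1.95 kHz ≤ fs/2 = 22.025 kHz, appears at 1.95 kHz.
Distinct values: {1.95 kHz, 13.45 kHz, 17.95 kHz} → 3.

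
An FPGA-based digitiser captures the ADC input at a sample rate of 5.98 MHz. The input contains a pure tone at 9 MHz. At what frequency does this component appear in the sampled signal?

2.96 MHz

9 MHz mod fs = 3.02 MHz.
3.02 MHz > fs/2 = 2.99 MHz, folds to fs − 3.02 MHz = 2.96 MHz.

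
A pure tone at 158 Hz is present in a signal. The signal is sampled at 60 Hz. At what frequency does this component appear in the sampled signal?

158 Hz mod fs = 38 Hz.
38 Hz > fs/2 = 30 Hz, folds to fs − 38 Hz = 22 Hz.

22 Hz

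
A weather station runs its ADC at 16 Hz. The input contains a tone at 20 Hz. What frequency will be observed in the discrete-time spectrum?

20 Hz mod fs = 4 Hz.
4 Hz ≤ fs/2 = 8 Hz, appears at 4 Hz.

4 Hz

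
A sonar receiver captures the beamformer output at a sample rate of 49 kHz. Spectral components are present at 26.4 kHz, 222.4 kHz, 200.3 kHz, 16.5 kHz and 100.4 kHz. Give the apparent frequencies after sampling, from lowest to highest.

fs/2 = 24.5 kHz.
26.4 kHz > fs/2 = 24.5 kHz, folds to fs − 26.4 kHz = 22.6 kHz.
222.4 kHz mod fs = 26.4 kHz.
26.4 kHz > fs/2 = 24.5 kHz, folds to fs − 26.4 kHz = 22.6 kHz.
200.3 kHz mod fs = 4.3 kHz.
4.3 kHz ≤ fs/2 = 24.5 kHz, appears at 4.3 kHz.
16.5 kHz ≤ fs/2 = 24.5 kHz, passes unchanged.
100.4 kHz mod fs = 2.4 kHz.
2.4 kHz ≤ fs/2 = 24.5 kHz, appears at 2.4 kHz.
Distinct values: {2.4 kHz, 4.3 kHz, 16.5 kHz, 22.6 kHz}.

2.4 kHz, 4.3 kHz, 16.5 kHz, 22.6 kHz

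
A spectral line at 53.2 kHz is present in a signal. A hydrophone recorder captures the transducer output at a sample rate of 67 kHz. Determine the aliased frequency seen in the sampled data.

13.8 kHz

53.2 kHz > fs/2 = 33.5 kHz, folds to fs − 53.2 kHz = 13.8 kHz.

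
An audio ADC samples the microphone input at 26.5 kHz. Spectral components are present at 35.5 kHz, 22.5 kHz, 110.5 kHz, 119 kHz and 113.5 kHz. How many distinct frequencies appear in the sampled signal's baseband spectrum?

5

fs/2 = 13.25 kHz.
35.5 kHz mod fs = 9 kHz.
9 kHz ≤ fs/2 = 13.25 kHz, appears at 9 kHz.
22.5 kHz > fs/2 = 13.25 kHz, folds to fs − 22.5 kHz = 4 kHz.
110.5 kHz mod fs = 4.5 kHz.
4.5 kHz ≤ fs/2 = 13.25 kHz, appears at 4.5 kHz.
119 kHz mod fs = 13 kHz.
13 kHz ≤ fs/2 = 13.25 kHz, appears at 13 kHz.
113.5 kHz mod fs = 7.5 kHz.
7.5 kHz ≤ fs/2 = 13.25 kHz, appears at 7.5 kHz.
Distinct values: {4 kHz, 4.5 kHz, 7.5 kHz, 9 kHz, 13 kHz} → 5.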